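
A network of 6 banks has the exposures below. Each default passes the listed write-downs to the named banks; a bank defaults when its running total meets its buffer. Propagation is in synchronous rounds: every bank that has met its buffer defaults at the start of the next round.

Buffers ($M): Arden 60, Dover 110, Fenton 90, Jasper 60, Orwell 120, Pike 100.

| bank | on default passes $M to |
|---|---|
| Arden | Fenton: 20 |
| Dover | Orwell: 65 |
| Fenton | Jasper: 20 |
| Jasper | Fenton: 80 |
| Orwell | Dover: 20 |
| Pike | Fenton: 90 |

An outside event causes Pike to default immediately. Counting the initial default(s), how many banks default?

2

Round 1 — Pike defaults (initial).
  Fenton: +90 → 90 ≥ 90
Round 2 — Fenton defaults.
  Jasper: +20 → 20 < 60
No further defaults.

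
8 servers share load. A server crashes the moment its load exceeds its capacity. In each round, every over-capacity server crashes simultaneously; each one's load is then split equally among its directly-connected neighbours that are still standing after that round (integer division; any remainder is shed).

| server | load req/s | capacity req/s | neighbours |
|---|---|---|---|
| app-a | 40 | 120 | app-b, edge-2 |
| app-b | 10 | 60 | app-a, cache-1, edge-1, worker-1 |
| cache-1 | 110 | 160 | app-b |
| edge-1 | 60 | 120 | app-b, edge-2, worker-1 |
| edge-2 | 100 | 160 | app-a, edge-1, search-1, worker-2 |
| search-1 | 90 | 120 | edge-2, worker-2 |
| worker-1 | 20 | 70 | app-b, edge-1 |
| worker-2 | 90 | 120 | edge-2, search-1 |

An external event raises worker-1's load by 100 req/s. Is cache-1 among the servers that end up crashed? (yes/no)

no

Round 1 — worker-1 at 120 > 70. worker-1 crashes.
  worker-1 sheds 120 req/s to app-b, edge-1: 60 each.
    app-b: 10+60 = 70 > 60
    edge-1: 60+60 = 120 ≤ 120
Round 2 — app-b crashes.
  app-b sheds 70 req/s to app-a, cache-1, edge-1: 23 each (1 lost).
    app-a: 40+23 = 63 ≤ 120
    cache-1: 110+23 = 133 ≤ 160
    edge-1: 120+23 = 143 > 120
Round 3 — edge-1 crashes.
  edge-1 sheds 143 req/s to edge-2: 143 each.
    edge-2: 100+143 = 243 > 160
Round 4 — edge-2 crashes.
  edge-2 sheds 243 req/s to app-a, search-1, worker-2: 81 each.
    app-a: 63+81 = 144 > 120
    search-1: 90+81 = 171 > 120
    worker-2: 90+81 = 171 > 120
Round 5 — app-a, search-1, worker-2 crash.
  app-a sheds 144 req/s: no online neighbours, lost.
  search-1 sheds 171 req/s: no online neighbours, lost.
  worker-2 sheds 171 req/s: no online neighbours, lost.
No further crashes.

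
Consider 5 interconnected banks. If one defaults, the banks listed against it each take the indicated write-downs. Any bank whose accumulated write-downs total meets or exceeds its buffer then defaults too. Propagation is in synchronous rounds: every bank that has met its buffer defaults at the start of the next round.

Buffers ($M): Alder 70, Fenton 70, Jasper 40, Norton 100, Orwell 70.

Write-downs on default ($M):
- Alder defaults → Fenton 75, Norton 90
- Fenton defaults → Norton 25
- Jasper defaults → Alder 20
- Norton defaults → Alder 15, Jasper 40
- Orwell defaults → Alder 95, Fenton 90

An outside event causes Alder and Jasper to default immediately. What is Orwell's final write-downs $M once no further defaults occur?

Round 1 — Alder, Jasper default (initial).
  Fenton: +75 → 75 ≥ 70
  Norton: +90 → 90 < 100
Round 2 — Fenton defaults.
  Norton: +25 → 115 ≥ 100
Round 3 — Norton defaults.
No further defaults.

0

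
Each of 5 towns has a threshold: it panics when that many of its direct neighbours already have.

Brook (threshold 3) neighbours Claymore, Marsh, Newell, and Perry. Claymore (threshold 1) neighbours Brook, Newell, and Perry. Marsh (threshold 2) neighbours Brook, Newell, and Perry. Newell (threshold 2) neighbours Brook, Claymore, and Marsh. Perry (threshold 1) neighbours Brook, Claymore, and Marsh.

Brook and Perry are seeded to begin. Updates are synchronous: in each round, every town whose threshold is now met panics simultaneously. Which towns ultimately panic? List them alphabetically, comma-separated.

Round 1 — Brook, Perry panic (initial).
Round 2 — checking thresholds:
  Claymore: 2 of 3 neighbours ≥ 1, panics.
  Marsh: 2 of 3 neighbours ≥ 2, panics.
  Newell: 1 of 3 neighbours < 2, below threshold.
Round 3 — checking thresholds:
  Newell: 3 of 3 neighbours ≥ 2, panics.
Round 4 — no new panics; cascade stops.

Brook, Claymore, Marsh, Newell, Perry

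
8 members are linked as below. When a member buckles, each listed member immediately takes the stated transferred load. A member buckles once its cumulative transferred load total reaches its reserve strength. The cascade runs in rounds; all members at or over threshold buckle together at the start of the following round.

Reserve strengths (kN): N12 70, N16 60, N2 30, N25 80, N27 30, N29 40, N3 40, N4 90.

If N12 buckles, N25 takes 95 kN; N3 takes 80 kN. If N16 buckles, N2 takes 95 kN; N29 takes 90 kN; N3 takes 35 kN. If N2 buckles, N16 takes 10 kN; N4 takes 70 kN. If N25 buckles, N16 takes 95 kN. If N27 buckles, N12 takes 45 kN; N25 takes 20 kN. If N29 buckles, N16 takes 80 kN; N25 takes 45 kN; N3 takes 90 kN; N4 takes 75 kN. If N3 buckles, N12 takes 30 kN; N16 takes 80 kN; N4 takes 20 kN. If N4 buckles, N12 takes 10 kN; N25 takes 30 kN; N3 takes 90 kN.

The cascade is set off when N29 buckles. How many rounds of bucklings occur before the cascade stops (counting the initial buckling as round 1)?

Round 1 — N29 buckles (initial).
  N16: +80 → 80 ≥ 60
  N25: +45 → 45 < 80
  N3: +90 → 90 ≥ 40
  N4: +75 → 75 < 90
Round 2 — N16, N3 buckle.
  N12: +30 → 30 < 70
  N2: +95 → 95 ≥ 30
  N4: +20 → 95 ≥ 90
Round 3 — N2, N4 buckle.
  N12: +10 → 40 < 70
  N25: +30 → 75 < 80
No further bucklings.

3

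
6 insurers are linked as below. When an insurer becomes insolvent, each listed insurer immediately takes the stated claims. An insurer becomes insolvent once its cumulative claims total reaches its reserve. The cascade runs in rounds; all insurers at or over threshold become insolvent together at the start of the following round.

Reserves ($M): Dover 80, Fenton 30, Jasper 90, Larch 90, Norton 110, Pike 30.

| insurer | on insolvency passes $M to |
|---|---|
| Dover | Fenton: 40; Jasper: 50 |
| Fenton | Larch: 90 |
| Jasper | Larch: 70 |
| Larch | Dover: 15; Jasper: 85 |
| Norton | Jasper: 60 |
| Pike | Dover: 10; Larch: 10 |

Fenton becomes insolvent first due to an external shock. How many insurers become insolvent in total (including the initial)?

2

Round 1 — Fenton becomes insolvent (initial).
  Larch: +90 → 90 ≥ 90
Round 2 — Larch becomes insolvent.
  Dover: +15 → 15 < 80
  Jasper: +85 → 85 < 90
No further insolvencies.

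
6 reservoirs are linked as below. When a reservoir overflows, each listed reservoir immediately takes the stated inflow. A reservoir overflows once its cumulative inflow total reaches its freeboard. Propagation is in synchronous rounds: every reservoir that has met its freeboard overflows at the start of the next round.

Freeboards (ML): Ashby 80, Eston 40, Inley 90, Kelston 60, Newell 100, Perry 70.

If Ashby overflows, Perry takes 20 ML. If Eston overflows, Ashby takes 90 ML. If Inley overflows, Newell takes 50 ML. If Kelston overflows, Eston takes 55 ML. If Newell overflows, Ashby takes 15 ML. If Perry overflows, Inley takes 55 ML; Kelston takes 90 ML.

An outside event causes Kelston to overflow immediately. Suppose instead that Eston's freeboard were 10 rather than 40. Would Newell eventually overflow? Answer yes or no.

With Eston's freeboard at 10:
Round 1 — Kelston overflows (initial).
  Eston: +55 → 55 ≥ 10
Round 2 — Eston overflows.
  Ashby: +90 → 90 ≥ 80
Round 3 — Ashby overflows.
  Perry: +20 → 20 < 70
No further overflows.

no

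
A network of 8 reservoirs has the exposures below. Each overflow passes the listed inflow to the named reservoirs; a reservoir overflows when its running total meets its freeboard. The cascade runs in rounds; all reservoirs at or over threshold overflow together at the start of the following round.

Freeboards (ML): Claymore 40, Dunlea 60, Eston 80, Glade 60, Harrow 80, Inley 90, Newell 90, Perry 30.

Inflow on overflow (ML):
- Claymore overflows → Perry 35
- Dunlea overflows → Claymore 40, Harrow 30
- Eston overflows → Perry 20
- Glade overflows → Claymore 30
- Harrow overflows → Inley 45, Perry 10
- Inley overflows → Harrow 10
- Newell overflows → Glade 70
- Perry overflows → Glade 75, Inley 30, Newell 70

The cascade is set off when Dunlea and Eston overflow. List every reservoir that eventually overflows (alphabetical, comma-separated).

Claymore, Dunlea, Eston, Glade, Perry

Round 1 — Dunlea, Eston overflow (initial).
  Claymore: +40 → 40 ≥ 40
  Harrow: +30 → 30 < 80
  Perry: +20 → 20 < 30
Round 2 — Claymore overflows.
  Perry: +35 → 55 ≥ 30
Round 3 — Perry overflows.
  Glade: +75 → 75 ≥ 60
  Inley: +30 → 30 < 90
  Newell: +70 → 70 < 90
Round 4 — Glade overflows.
No further overflows.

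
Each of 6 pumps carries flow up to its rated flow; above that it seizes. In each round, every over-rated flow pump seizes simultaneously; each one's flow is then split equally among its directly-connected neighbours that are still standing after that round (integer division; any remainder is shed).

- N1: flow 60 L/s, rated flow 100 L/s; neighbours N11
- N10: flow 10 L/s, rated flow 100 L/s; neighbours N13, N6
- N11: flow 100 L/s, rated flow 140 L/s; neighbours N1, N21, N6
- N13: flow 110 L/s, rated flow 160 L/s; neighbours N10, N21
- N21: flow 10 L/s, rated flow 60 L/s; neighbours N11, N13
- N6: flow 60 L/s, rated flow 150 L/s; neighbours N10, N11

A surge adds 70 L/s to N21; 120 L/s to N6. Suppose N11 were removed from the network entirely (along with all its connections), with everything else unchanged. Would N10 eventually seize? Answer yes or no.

yes

With N11 removed:
Round 1 — N21 at 80 > 60; N6 at 180 > 150. N21, N6 seize.
  N21 sheds 80 L/s to N13: 80 each.
    N13: 110+80 = 190 > 160
  N6 sheds 180 L/s to N10: 180 each.
    N10: 10+180 = 190 > 100
Round 2 — N10, N13 seize.
  N10 sheds 190 L/s: no online neighbours, lost.
  N13 sheds 190 L/s: no online neighbours, lost.
No further seizures.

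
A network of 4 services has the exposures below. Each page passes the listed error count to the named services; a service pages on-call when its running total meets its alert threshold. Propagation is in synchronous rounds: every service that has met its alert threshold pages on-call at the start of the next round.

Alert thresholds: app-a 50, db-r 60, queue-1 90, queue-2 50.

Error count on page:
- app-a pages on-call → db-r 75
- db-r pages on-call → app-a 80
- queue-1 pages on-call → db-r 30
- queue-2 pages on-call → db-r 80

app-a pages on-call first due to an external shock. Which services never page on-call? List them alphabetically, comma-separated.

queue-1, queue-2

Round 1 — app-a pages on-call (initial).
  db-r: +75 → 75 ≥ 60
Round 2 — db-r pages on-call.
No further pages.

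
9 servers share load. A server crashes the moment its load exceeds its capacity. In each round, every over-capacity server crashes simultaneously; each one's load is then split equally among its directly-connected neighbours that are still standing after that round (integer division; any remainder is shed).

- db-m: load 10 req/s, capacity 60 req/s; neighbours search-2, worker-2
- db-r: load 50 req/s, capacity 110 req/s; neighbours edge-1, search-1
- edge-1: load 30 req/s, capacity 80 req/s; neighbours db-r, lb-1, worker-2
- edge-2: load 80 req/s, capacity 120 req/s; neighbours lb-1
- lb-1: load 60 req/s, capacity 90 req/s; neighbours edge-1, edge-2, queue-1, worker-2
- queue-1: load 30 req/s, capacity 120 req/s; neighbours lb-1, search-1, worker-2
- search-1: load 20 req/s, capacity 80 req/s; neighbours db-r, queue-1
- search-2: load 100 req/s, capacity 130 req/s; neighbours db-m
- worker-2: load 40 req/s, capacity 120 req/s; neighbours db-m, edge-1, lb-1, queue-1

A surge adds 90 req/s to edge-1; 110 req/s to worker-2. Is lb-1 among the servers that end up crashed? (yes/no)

Round 1 — edge-1 at 120 > 80; worker-2 at 150 > 120. edge-1, worker-2 crash.
  edge-1 sheds 120 req/s to db-r, lb-1: 60 each.
    db-r: 50+60 = 110 ≤ 110
    lb-1: 60+60 = 120 > 90
  worker-2 sheds 150 req/s to db-m, lb-1, queue-1: 50 each.
    db-m: 10+50 = 60 ≤ 60
    lb-1: 120+50 = 170 > 90
    queue-1: 30+50 = 80 ≤ 120
Round 2 — lb-1 crashes.
  lb-1 sheds 170 req/s to edge-2, queue-1: 85 each.
    edge-2: 80+85 = 165 > 120
    queue-1: 80+85 = 165 > 120
Round 3 — edge-2, queue-1 crash.
  edge-2 sheds 165 req/s: no online neighbours, lost.
  queue-1 sheds 165 req/s to search-1: 165 each.
    search-1: 20+165 = 185 > 80
Round 4 — search-1 crashes.
  search-1 sheds 185 req/s to db-r: 185 each.
    db-r: 110+185 = 295 > 110
Round 5 — db-r crashes.
  db-r sheds 295 req/s: no online neighbours, lost.
No further crashes.

yes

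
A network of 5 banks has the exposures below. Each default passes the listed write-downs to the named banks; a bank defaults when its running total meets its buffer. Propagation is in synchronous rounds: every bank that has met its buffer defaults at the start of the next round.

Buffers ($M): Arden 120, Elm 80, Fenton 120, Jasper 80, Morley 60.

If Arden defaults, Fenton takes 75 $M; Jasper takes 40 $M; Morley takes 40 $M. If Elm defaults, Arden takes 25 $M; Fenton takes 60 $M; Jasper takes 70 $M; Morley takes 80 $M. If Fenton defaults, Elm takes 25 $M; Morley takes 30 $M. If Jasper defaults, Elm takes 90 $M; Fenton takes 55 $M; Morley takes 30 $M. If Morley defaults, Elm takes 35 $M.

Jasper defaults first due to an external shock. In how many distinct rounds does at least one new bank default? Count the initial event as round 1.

Round 1 — Jasper defaults (initial).
  Elm: +90 → 90 ≥ 80
  Fenton: +55 → 55 < 120
  Morley: +30 → 30 < 60
Round 2 — Elm defaults.
  Arden: +25 → 25 < 120
  Fenton: +60 → 115 < 120
  Morley: +80 → 110 ≥ 60
Round 3 — Morley defaults.
No further defaults.

3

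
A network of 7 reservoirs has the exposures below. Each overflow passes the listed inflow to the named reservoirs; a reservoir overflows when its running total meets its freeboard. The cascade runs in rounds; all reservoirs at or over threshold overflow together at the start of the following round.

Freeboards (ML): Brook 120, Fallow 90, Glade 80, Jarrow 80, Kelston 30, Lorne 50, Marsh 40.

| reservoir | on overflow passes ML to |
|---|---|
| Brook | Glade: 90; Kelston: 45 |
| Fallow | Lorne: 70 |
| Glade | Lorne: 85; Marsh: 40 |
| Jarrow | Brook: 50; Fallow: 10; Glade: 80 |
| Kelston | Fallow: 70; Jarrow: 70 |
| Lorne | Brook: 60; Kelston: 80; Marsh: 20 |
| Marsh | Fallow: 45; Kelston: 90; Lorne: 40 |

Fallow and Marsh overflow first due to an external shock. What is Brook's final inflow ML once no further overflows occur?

Round 1 — Fallow, Marsh overflow (initial).
  Kelston: +90 → 90 ≥ 30
  Lorne: +70+40 → 110 ≥ 50
Round 2 — Kelston, Lorne overflow.
  Brook: +60 → 60 < 120
  Jarrow: +70 → 70 < 80
No further overflows.

60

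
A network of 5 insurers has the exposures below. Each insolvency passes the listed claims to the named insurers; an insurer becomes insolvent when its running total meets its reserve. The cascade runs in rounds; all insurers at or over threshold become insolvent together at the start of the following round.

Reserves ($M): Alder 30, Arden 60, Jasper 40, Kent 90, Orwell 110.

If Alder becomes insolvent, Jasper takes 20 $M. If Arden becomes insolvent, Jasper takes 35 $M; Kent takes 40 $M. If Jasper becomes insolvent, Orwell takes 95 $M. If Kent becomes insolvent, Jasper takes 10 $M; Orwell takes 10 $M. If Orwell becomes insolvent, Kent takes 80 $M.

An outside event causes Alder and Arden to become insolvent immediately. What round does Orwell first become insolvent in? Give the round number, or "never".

never

Round 1 — Alder, Arden become insolvent (initial).
  Jasper: +20+35 → 55 ≥ 40
  Kent: +40 → 40 < 90
Round 2 — Jasper becomes insolvent.
  Orwell: +95 → 95 < 110
No further insolvencies.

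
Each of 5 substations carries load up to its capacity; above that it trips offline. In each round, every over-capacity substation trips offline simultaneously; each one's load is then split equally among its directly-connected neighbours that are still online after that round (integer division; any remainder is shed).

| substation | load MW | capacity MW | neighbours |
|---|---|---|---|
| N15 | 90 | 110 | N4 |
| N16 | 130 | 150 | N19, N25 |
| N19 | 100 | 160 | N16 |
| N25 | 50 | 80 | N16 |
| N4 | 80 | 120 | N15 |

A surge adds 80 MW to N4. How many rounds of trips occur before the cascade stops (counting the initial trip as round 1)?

Round 1 — N4 at 160 > 120. N4 trips offline.
  N4 sheds 160 MW to N15: 160 each.
    N15: 90+160 = 250 > 110
Round 2 — N15 trips offline.
  N15 sheds 250 MW: no online neighbours, lost.
No further trips.

2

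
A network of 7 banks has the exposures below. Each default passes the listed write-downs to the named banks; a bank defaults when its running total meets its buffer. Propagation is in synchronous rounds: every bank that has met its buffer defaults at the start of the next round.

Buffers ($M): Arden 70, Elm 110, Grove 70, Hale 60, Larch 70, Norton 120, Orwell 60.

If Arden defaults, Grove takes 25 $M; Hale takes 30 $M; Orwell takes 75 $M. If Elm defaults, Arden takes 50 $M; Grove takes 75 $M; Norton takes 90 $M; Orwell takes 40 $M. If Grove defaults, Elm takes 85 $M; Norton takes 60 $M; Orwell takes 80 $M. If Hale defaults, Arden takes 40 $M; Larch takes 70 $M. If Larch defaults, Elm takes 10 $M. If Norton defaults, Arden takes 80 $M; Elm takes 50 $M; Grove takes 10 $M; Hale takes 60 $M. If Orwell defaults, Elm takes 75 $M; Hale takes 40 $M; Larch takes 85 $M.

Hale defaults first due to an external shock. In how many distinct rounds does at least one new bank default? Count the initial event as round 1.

2

Round 1 — Hale defaults (initial).
  Arden: +40 → 40 < 70
  Larch: +70 → 70 ≥ 70
Round 2 — Larch defaults.
  Elm: +10 → 10 < 110
No further defaults.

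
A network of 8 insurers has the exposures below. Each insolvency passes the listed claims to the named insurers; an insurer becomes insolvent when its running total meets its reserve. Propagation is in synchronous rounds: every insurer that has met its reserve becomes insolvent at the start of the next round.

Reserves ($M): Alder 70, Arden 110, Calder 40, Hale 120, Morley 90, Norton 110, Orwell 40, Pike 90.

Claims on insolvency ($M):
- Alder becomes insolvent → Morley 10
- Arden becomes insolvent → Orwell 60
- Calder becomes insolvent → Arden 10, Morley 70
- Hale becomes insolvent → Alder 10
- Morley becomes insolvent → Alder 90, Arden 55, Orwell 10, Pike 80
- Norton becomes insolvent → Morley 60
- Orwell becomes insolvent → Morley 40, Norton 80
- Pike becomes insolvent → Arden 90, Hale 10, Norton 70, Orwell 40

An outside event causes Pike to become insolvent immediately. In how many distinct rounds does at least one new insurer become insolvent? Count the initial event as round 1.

Round 1 — Pike becomes insolvent (initial).
  Arden: +90 → 90 < 110
  Hale: +10 → 10 < 120
  Norton: +70 → 70 < 110
  Orwell: +40 → 40 ≥ 40
Round 2 — Orwell becomes insolvent.
  Morley: +40 → 40 < 90
  Norton: +80 → 150 ≥ 110
Round 3 — Norton becomes insolvent.
  Morley: +60 → 100 ≥ 90
Round 4 — Morley becomes insolvent.
  Alder: +90 → 90 ≥ 70
  Arden: +55 → 145 ≥ 110
Round 5 — Alder, Arden become insolvent.
No further insolvencies.

5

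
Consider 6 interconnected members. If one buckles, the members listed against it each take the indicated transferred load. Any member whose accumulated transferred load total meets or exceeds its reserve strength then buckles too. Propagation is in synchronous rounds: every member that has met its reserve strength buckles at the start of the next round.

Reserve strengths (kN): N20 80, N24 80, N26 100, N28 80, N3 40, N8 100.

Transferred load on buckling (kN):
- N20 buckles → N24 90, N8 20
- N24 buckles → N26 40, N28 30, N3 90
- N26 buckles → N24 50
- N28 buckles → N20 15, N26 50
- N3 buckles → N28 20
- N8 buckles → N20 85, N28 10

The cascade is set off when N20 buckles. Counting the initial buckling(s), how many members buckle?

Round 1 — N20 buckles (initial).
  N24: +90 → 90 ≥ 80
  N8: +20 → 20 < 100
Round 2 — N24 buckles.
  N26: +40 → 40 < 100
  N28: +30 → 30 < 80
  N3: +90 → 90 ≥ 40
Round 3 — N3 buckles.
  N28: +20 → 50 < 80
No further bucklings.

3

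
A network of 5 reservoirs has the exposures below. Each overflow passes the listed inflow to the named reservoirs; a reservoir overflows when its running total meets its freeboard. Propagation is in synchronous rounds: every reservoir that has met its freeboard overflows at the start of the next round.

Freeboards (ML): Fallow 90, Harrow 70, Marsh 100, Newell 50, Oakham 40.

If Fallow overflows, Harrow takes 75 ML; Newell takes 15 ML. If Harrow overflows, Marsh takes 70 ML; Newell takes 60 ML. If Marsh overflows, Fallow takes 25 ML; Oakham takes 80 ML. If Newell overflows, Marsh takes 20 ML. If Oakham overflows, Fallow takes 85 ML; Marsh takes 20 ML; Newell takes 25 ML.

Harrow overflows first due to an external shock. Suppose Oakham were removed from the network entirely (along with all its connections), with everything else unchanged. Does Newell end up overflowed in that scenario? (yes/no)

With Oakham removed:
Round 1 — Harrow overflows (initial).
  Marsh: +70 → 70 < 100
  Newell: +60 → 60 ≥ 50
Round 2 — Newell overflows.
  Marsh: +20 → 90 < 100
No further overflows.

yes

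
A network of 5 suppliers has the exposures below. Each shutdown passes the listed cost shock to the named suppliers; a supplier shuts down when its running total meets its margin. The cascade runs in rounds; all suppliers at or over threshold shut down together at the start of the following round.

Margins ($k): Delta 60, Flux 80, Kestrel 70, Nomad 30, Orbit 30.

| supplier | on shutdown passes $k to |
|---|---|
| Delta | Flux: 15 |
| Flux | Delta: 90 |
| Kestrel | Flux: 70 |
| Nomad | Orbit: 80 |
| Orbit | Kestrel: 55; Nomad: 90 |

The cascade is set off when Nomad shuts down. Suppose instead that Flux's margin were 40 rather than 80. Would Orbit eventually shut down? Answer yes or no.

With Flux's margin at 40:
Round 1 — Nomad shuts down (initial).
  Orbit: +80 → 80 ≥ 30
Round 2 — Orbit shuts down.
  Kestrel: +55 → 55 < 70
No further shutdowns.

yes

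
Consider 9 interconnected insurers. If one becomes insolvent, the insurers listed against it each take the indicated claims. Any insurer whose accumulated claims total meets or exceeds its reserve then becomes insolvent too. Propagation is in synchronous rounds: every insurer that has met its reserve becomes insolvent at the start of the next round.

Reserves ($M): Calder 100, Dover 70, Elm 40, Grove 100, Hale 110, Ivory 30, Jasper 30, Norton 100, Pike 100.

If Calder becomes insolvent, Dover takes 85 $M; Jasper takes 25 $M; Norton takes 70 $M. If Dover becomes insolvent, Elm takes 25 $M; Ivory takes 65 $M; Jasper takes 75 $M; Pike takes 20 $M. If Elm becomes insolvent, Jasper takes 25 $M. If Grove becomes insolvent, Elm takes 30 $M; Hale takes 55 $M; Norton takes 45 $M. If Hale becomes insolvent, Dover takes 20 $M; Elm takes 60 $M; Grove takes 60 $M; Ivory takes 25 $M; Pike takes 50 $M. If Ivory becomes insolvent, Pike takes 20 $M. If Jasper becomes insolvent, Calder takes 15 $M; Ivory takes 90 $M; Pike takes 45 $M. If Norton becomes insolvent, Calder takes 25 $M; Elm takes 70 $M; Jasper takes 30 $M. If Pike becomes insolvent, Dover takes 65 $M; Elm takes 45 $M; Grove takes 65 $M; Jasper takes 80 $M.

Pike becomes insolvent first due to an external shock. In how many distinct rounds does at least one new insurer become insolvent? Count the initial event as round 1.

Round 1 — Pike becomes insolvent (initial).
  Dover: +65 → 65 < 70
  Elm: +45 → 45 ≥ 40
  Grove: +65 → 65 < 100
  Jasper: +80 → 80 ≥ 30
Round 2 — Elm, Jasper become insolvent.
  Calder: +15 → 15 < 100
  Ivory: +90 → 90 ≥ 30
Round 3 — Ivory becomes insolvent.
No further insolvencies.

3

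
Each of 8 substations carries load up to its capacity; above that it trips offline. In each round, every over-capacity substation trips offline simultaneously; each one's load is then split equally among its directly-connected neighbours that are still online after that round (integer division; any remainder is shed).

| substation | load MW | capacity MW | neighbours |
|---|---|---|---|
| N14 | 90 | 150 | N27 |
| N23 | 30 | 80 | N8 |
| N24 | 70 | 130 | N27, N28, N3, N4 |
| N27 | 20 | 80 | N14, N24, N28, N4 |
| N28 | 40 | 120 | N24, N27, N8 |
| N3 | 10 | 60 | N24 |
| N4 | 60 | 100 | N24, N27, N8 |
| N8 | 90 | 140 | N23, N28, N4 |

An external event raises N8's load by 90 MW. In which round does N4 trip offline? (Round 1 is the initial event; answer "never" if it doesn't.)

Round 1 — N8 at 180 > 140. N8 trips offline.
  N8 sheds 180 MW to N23, N28, N4: 60 each.
    N23: 30+60 = 90 > 80
    N28: 40+60 = 100 ≤ 120
    N4: 60+60 = 120 > 100
Round 2 — N23, N4 trip offline.
  N23 sheds 90 MW: no online neighbours, lost.
  N4 sheds 120 MW to N24, N27: 60 each.
    N24: 70+60 = 130 ≤ 130
    N27: 20+60 = 80 ≤ 80
No further trips.

2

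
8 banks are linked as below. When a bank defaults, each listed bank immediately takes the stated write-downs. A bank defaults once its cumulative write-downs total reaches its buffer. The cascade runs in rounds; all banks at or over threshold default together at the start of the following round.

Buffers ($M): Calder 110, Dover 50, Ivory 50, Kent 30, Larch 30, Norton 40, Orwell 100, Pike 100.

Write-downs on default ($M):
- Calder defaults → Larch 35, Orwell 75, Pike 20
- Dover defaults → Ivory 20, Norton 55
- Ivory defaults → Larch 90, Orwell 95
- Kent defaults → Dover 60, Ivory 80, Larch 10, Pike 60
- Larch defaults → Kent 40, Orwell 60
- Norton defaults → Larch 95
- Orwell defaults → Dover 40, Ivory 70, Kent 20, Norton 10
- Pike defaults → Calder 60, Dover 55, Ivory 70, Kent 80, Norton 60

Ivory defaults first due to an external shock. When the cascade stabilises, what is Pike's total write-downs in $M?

60

Round 1 — Ivory defaults (initial).
  Larch: +90 → 90 ≥ 30
  Orwell: +95 → 95 < 100
Round 2 — Larch defaults.
  Kent: +40 → 40 ≥ 30
  Orwell: +60 → 155 ≥ 100
Round 3 — Kent, Orwell default.
  Dover: +60+40 → 100 ≥ 50
  Norton: +10 → 10 < 40
  Pike: +60 → 60 < 100
Round 4 — Dover defaults.
  Norton: +55 → 65 ≥ 40
Round 5 — Norton defaults.
No further defaults.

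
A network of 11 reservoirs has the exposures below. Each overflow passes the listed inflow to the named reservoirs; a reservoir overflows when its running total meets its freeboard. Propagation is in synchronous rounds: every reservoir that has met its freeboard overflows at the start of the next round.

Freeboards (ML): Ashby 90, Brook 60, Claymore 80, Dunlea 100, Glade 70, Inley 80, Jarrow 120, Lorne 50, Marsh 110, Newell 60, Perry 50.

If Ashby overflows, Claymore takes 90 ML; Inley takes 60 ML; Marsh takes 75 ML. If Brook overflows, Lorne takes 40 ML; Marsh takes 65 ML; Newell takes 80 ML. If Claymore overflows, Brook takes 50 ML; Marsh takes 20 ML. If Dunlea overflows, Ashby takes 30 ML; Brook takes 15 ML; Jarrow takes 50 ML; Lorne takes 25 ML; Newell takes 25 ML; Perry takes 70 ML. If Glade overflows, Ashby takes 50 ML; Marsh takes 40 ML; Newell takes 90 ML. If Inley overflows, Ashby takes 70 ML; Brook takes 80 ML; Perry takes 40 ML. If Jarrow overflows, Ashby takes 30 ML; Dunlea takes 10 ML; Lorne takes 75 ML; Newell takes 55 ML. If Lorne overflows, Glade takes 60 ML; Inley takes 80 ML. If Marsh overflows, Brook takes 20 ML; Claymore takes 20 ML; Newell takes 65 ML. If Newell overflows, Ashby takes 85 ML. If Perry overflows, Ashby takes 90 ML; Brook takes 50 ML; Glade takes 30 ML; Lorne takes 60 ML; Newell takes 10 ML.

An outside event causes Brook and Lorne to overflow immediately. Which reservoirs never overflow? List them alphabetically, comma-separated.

Dunlea, Glade, Jarrow, Perry

Round 1 — Brook, Lorne overflow (initial).
  Glade: +60 → 60 < 70
  Inley: +80 → 80 ≥ 80
  Marsh: +65 → 65 < 110
  Newell: +80 → 80 ≥ 60
Round 2 — Inley, Newell overflow.
  Ashby: +70+85 → 155 ≥ 90
  Perry: +40 → 40 < 50
Round 3 — Ashby overflows.
  Claymore: +90 → 90 ≥ 80
  Marsh: +75 → 140 ≥ 110
Round 4 — Claymore, Marsh overflow.
No further overflows.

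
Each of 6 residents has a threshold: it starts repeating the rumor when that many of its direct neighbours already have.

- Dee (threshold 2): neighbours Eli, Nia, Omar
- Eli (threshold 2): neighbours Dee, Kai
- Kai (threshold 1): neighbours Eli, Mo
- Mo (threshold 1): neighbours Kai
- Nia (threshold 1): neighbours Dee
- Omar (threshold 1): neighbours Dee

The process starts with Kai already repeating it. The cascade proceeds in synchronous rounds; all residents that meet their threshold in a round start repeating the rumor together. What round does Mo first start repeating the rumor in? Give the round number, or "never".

Round 1 — Kai starts repeating the rumor (initial).
Round 2 — checking thresholds:
  Eli: 1 of 2 neighbours < 2, holds.
  Mo: 1 of 1 neighbours ≥ 1, starts repeating the rumor.
Round 3 — no new spreads; cascade stops.

2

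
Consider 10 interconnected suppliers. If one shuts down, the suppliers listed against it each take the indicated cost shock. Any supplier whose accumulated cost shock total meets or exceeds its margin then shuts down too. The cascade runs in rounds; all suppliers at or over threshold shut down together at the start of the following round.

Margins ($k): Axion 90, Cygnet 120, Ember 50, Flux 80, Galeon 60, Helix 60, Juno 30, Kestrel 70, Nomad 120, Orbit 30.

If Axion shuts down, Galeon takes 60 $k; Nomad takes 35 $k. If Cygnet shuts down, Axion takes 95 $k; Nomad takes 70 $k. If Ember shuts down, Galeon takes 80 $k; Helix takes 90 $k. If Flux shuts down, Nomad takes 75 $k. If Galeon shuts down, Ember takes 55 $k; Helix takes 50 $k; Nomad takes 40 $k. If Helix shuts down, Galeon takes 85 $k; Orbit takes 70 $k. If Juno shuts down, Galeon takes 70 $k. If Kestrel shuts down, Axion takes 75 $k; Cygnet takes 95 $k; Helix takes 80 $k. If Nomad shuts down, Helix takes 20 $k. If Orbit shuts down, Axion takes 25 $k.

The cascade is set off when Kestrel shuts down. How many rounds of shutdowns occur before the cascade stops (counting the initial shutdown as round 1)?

4

Round 1 — Kestrel shuts down (initial).
  Axion: +75 → 75 < 90
  Cygnet: +95 → 95 < 120
  Helix: +80 → 80 ≥ 60
Round 2 — Helix shuts down.
  Galeon: +85 → 85 ≥ 60
  Orbit: +70 → 70 ≥ 30
Round 3 — Galeon, Orbit shut down.
  Axion: +25 → 100 ≥ 90
  Ember: +55 → 55 ≥ 50
  Nomad: +40 → 40 < 120
Round 4 — Axion, Ember shut down.
  Nomad: +35 → 75 < 120
No further shutdowns.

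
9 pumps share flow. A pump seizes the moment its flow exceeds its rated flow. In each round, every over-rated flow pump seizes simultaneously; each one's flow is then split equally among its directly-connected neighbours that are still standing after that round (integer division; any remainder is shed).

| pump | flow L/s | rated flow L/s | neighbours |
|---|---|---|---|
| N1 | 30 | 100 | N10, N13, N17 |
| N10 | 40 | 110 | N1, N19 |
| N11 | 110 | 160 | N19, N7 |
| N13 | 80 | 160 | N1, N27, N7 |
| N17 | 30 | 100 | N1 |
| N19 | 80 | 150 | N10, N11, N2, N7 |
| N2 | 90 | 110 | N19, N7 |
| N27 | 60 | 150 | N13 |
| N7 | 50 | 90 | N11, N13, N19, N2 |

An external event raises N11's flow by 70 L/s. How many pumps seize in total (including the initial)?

9

Round 1 — N11 at 180 > 160. N11 seizes.
  N11 sheds 180 L/s to N19, N7: 90 each.
    N19: 80+90 = 170 > 150
    N7: 50+90 = 140 > 90
Round 2 — N19, N7 seize.
  N19 sheds 170 L/s to N10, N2: 85 each.
    N10: 40+85 = 125 > 110
    N2: 90+85 = 175 > 110
  N7 sheds 140 L/s to N13, N2: 70 each.
    N13: 80+70 = 150 ≤ 160
    N2: 175+70 = 245 > 110
Round 3 — N10, N2 seize.
  N10 sheds 125 L/s to N1: 125 each.
    N1: 30+125 = 155 > 100
  N2 sheds 245 L/s: no online neighbours, lost.
Round 4 — N1 seizes.
  N1 sheds 155 L/s to N13, N17: 77 each (1 lost).
    N13: 150+77 = 227 > 160
    N17: 30+77 = 107 > 100
Round 5 — N13, N17 seize.
  N13 sheds 227 L/s to N27: 227 each.
    N27: 60+227 = 287 > 150
  N17 sheds 107 L/s: no online neighbours, lost.
Round 6 — N27 seizes.
  N27 sheds 287 L/s: no online neighbours, lost.
No further seizures.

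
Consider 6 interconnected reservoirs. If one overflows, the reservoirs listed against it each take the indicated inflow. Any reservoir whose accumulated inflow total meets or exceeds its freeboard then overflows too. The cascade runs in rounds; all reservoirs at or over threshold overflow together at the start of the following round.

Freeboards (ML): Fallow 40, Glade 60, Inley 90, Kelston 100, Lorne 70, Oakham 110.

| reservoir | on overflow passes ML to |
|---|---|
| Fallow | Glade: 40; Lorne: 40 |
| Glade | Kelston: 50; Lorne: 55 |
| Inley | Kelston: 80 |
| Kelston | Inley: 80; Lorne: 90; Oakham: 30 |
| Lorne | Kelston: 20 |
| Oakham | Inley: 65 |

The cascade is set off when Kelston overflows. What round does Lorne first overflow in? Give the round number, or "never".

2

Round 1 — Kelston overflows (initial).
  Inley: +80 → 80 < 90
  Lorne: +90 → 90 ≥ 70
  Oakham: +30 → 30 < 110
Round 2 — Lorne overflows.
No further overflows.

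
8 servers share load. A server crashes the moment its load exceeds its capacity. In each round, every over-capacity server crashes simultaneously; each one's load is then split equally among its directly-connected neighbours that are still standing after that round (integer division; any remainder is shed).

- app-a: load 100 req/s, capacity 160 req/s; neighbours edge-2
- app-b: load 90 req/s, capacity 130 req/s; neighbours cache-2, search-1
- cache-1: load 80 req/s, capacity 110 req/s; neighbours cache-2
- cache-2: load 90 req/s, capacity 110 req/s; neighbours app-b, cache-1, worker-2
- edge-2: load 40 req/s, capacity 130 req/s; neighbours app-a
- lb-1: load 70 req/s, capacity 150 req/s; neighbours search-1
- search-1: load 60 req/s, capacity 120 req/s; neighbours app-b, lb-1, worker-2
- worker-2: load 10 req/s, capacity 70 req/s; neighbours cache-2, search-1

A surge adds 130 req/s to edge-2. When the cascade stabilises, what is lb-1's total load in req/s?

Round 1 — edge-2 at 170 > 130. edge-2 crashes.
  edge-2 sheds 170 req/s to app-a: 170 each.
    app-a: 100+170 = 270 > 160
Round 2 — app-a crashes.
  app-a sheds 270 req/s: no online neighbours, lost.
No further crashes.

70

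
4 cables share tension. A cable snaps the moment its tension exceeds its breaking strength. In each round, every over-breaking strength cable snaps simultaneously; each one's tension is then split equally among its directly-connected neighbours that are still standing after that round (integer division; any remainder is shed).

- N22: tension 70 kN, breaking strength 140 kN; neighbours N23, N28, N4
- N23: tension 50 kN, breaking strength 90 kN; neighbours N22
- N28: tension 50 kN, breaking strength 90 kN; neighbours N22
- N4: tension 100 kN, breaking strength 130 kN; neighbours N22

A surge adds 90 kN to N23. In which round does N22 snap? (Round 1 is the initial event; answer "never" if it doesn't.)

Round 1 — N23 at 140 > 90. N23 snaps.
  N23 sheds 140 kN to N22: 140 each.
    N22: 70+140 = 210 > 140
Round 2 — N22 snaps.
  N22 sheds 210 kN to N28, N4: 105 each.
    N28: 50+105 = 155 > 90
    N4: 100+105 = 205 > 130
Round 3 — N28, N4 snap.
  N28 sheds 155 kN: no online neighbours, lost.
  N4 sheds 205 kN: no online neighbours, lost.
No further breaks.

2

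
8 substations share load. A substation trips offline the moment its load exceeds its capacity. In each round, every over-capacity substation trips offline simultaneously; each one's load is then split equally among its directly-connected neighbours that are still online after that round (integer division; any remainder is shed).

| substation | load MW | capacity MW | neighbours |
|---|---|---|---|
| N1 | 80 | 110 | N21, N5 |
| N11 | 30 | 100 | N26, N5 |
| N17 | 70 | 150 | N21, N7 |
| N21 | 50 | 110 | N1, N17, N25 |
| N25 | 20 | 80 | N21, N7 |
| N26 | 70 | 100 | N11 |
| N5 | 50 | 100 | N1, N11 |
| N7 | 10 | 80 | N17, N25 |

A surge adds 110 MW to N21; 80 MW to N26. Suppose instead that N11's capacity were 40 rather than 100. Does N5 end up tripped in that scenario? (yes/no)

With N11's capacity at 40:
Round 1 — N21 at 160 > 110; N26 at 150 > 100. N21, N26 trip offline.
  N21 sheds 160 MW to N1, N17, N25: 53 each (1 lost).
    N1: 80+53 = 133 > 110
    N17: 70+53 = 123 ≤ 150
    N25: 20+53 = 73 ≤ 80
  N26 sheds 150 MW to N11: 150 each.
    N11: 30+150 = 180 > 40
Round 2 — N1, N11 trip offline.
  N1 sheds 133 MW to N5: 133 each.
    N5: 50+133 = 183 > 100
  N11 sheds 180 MW to N5: 180 each.
    N5: 183+180 = 363 > 100
Round 3 — N5 trips offline.
  N5 sheds 363 MW: no online neighbours, lost.
No further trips.

yes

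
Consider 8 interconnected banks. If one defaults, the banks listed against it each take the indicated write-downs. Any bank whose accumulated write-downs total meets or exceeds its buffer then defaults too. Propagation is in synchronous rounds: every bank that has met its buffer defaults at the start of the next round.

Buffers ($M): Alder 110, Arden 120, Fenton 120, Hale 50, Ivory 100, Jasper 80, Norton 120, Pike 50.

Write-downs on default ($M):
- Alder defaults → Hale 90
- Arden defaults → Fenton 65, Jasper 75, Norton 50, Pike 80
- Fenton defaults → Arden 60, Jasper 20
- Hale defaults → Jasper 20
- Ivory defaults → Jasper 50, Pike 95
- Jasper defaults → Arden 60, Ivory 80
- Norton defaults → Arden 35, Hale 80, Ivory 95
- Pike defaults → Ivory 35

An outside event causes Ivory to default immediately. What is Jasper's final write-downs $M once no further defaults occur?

50

Round 1 — Ivory defaults (initial).
  Jasper: +50 → 50 < 80
  Pike: +95 → 95 ≥ 50
Round 2 — Pike defaults.
No further defaults.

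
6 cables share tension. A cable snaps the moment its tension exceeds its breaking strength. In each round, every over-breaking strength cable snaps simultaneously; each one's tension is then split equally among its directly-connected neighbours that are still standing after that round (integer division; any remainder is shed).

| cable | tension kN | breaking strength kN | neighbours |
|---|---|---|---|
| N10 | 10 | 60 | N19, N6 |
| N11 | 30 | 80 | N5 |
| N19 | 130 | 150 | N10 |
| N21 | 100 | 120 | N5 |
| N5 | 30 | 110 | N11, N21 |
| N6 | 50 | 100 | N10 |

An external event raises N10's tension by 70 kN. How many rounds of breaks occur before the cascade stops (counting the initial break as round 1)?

Round 1 — N10 at 80 > 60. N10 snaps.
  N10 sheds 80 kN to N19, N6: 40 each.
    N19: 130+40 = 170 > 150
    N6: 50+40 = 90 ≤ 100
Round 2 — N19 snaps.
  N19 sheds 170 kN: no online neighbours, lost.
No further breaks.

2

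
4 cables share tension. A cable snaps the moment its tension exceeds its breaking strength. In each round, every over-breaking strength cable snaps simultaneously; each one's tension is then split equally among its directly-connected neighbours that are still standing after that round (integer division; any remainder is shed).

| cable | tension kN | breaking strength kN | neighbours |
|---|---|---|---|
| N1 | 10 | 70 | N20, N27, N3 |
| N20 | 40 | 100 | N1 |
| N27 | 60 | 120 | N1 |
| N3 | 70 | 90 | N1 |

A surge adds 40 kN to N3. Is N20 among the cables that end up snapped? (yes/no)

Round 1 — N3 at 110 > 90. N3 snaps.
  N3 sheds 110 kN to N1: 110 each.
    N1: 10+110 = 120 > 70
Round 2 — N1 snaps.
  N1 sheds 120 kN to N20, N27: 60 each.
    N20: 40+60 = 100 ≤ 100
    N27: 60+60 = 120 ≤ 120
No further breaks.

no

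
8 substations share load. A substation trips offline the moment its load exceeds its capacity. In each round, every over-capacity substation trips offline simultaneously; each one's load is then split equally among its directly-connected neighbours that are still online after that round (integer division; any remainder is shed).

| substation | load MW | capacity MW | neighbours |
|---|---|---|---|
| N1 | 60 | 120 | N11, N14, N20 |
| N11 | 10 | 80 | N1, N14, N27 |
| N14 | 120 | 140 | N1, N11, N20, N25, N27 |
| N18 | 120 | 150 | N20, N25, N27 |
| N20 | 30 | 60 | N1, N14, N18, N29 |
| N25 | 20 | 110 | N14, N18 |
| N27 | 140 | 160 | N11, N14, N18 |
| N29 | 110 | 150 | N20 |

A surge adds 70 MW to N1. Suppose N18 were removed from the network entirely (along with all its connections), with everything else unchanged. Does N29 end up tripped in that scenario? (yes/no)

With N18 removed:
Round 1 — N1 at 130 > 120. N1 trips offline.
  N1 sheds 130 MW to N11, N14, N20: 43 each (1 lost).
    N11: 10+43 = 53 ≤ 80
    N14: 120+43 = 163 > 140
    N20: 30+43 = 73 > 60
Round 2 — N14, N20 trip offline.
  N14 sheds 163 MW to N11, N25, N27: 54 each (1 lost).
    N11: 53+54 = 107 > 80
    N25: 20+54 = 74 ≤ 110
    N27: 140+54 = 194 > 160
  N20 sheds 73 MW to N29: 73 each.
    N29: 110+73 = 183 > 150
Round 3 — N11, N27, N29 trip offline.
  N11 sheds 107 MW: no online neighbours, lost.
  N27 sheds 194 MW: no online neighbours, lost.
  N29 sheds 183 MW: no online neighbours, lost.
No further trips.

yes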